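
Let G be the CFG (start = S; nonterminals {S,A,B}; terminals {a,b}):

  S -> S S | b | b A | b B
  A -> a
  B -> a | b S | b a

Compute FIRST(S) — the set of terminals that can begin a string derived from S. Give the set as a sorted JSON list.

FIRST iteration:
iter 1:
  A via A→a: +{a}
  B via B→a: +{a}
  B via B→b S: +{b}
  S via S→b: +{b}
  S: {b}  A: {a}  B: {a,b}
iter 2: done
  S: {b}  A: {a}  B: {a,b}

FIRST(S) = ["b"]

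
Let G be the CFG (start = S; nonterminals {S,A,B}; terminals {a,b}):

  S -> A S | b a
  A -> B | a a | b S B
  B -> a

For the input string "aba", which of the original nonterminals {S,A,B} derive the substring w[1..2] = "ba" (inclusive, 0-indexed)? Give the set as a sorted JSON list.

CNF form of G:
  S -> A S | T1 T0
  A -> T0 T0 | T1 X2 | a
  B -> a
  T0 -> a
  T1 -> b
  X2 -> S B

Fill CYK table bottom-up — only the sub-triangle for w[1..2]:
  cell(1,1) b: {T1}  orig:{}
  cell(2,2) a: {A,B,T0}  orig:{A,B}
  cell(1,2) ba: {S}

Original NTs in T[1,2] deriving "ba": ["S"]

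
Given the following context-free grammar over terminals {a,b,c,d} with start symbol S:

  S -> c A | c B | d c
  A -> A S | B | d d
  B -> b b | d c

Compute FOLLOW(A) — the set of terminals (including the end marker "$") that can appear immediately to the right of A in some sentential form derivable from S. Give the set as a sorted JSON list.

Compute FIRST by fixpoint:
iter 1:
  A via A→d d: +{d}
  B via B→b b: +{b}
  B via B→d c: +{d}
  S via S→c A: +{c}
  S via S→d c: +{d}
  FIRST[S]={c,d}  FIRST[A]={d}  FIRST[B]={b,d}
iter 2:
  A via A→B: +{b}
  FIRST[S]={c,d}  FIRST[A]={b,d}  FIRST[B]={b,d}
iter 3: — fixpoint
  FIRST[S]={c,d}  FIRST[A]={b,d}  FIRST[B]={b,d}

Compute FOLLOW by fixpoint:
initialize: $ ∈ FOLLOW(S)
[1]
  A→A S: FOLLOW(A) ⊇ FIRST(S) = {c,d}; new: +{c,d}
  A→A S: FOLLOW(S) ⊇ FOLLOW(A) ⊇ {c,d}; new: +{c,d}
  A→B: FOLLOW(B) ⊇ FOLLOW(A) ⊇ {c,d}; new: +{c,d}
  S→c A: FOLLOW(A) ⊇ FOLLOW(S) ⊇ {$,c,d}; new: +{$}
  S→c B: FOLLOW(B) ⊇ FOLLOW(S) ⊇ {$,c,d}; new: +{$}
  FOLLOW(S)={$,c,d}  FOLLOW(A)={$,c,d}  FOLLOW(B)={$,c,d}
[2] (stable)
  FOLLOW(S)={$,c,d}  FOLLOW(A)={$,c,d}  FOLLOW(B)={$,c,d}

FOLLOW(A) = ["$", "c", "d"]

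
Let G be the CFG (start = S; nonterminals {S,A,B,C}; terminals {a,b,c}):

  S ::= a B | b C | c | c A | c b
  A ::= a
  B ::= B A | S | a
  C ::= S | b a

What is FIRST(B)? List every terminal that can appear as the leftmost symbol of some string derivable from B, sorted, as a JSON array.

FIRST iteration:
iter 1:
  A via A→a: +{a}
  B via B→a: +{a}
  C via C→b a: +{b}
  S via S→a B: +{a}
  S via S→b C: +{b}
  S via S→c: +{c}
  FIRST(S)={a,b,c}  FIRST(A)={a}  FIRST(B)={a}  FIRST(C)={b}
iter 2:
  B via B→S: +{b,c}
  C via C→S: +{a,c}
  FIRST(S)={a,b,c}  FIRST(A)={a}  FIRST(B)={a,b,c}  FIRST(C)={a,b,c}
iter 3: done
  FIRST(S)={a,b,c}  FIRST(A)={a}  FIRST(B)={a,b,c}  FIRST(C)={a,b,c}

FIRST(B) = ["a", "b", "c"]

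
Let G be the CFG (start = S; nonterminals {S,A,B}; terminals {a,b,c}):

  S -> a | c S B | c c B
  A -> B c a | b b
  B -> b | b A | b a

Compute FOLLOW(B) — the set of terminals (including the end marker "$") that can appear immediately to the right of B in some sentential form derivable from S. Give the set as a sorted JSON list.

FIRST sets, iterate to fixpoint:
[1]
  A via A→b b: +{b}
  B via B→b: +{b}
  S via S→a: +{a}
  S via S→c S B: +{c}
  S: {a,c}  A: {b}  B: {b}
[2] (no change)
  S: {a,c}  A: {b}  B: {b}

FOLLOW sets:
initialize: $ ∈ FOLLOW(S)
pass 1:
  A→B c a: FOLLOW(B) ⊇ FIRST(c) = {c}; new: +{c}
  B→b A: FOLLOW(A) ⊇ FOLLOW(B) ⊇ {c}; new: +{c}
  S→c S B: FOLLOW(S) ⊇ FIRST(B) = {b}; new: +{b}
  S→c S B: FOLLOW(B) ⊇ FOLLOW(S) ⊇ {$,b}; new: +{$,b}
  FOLLOW[S]={$,b}  FOLLOW[A]={c}  FOLLOW[B]={$,b,c}
pass 2:
  B→b A: FOLLOW(A) ⊇ FOLLOW(B) ⊇ {$,b,c}; new: +{$,b}
  FOLLOW[S]={$,b}  FOLLOW[A]={$,b,c}  FOLLOW[B]={$,b,c}
pass 3: done
  FOLLOW[S]={$,b}  FOLLOW[A]={$,b,c}  FOLLOW[B]={$,b,c}

FOLLOW(B) = ["$", "b", "c"]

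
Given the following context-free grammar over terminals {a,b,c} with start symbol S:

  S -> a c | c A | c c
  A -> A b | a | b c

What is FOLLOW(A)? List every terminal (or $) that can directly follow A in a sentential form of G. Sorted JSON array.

Compute FIRST by fixpoint:
pass 1:
  A via A→a: +{a}
  A via A→b c: +{b}
  S via S→a c: +{a}
  S via S→c A: +{c}
  FIRST[S]={a,c}  FIRST[A]={a,b}
pass 2: — fixpoint
  FIRST[S]={a,c}  FIRST[A]={a,b}

FOLLOW sets:
initialize: $ ∈ FOLLOW(S)
[1]
  A→A b: FOLLOW(A) ⊇ FIRST(b) = {b}; new: +{b}
  S→c A: FOLLOW(A) ⊇ FOLLOW(S) ⊇ {$}; new: +{$}
  FOLLOW(S)={$}  FOLLOW(A)={$,b}
[2] done
  FOLLOW(S)={$}  FOLLOW(A)={$,b}

FOLLOW(A) = ["$", "b"]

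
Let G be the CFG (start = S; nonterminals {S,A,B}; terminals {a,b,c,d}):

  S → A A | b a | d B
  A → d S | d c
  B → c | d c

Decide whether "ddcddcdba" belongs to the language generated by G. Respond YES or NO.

Convert to CNF:
  S -> A A | T0 B | T2 T3
  A -> T0 S | T0 T1
  B -> T0 T1 | c
  T0 -> d
  T1 -> c
  T2 -> b
  T3 -> a

CYK fill:
  cell(0,0) d: {T0}  orig:{}
  cell(1,1) d: {T0}  orig:{}
  cell(2,2) c: {B,T1}  orig:{B}
  cell(3,3) d: {T0}  orig:{}
  cell(4,4) d: {T0}  orig:{}
  cell(5,5) c: {B,T1}  orig:{B}
  cell(6,6) d: {T0}  orig:{}
  cell(7,7) b: {T2}  orig:{}
  cell(8,8) a: {T3}  orig:{}
  cell(0,1) dd: ∅
  cell(1,2) dc: {A,B,S}
  cell(2,3) cd: ∅
  cell(3,4) dd: ∅
  cell(4,5) dc: {A,B,S}
  cell(5,6) cd: ∅
  cell(6,7) db: ∅
  cell(7,8) ba: {S}
  cell(0,2) ddc: {A,S}
  cell(1,3) dcd: ∅
  cell(2,4) cdd: ∅
  cell(3,5) ddc: {A,S}
  cell(4,6) dcd: ∅
  cell(5,7) cdb: ∅
  cell(6,8) dba: {A}
  cell(0,3) ddcd: ∅
  cell(1,4) dcdd: ∅
  cell(2,5) cddc: ∅
  cell(3,6) ddcd: ∅
  cell(4,7) dcdb: ∅
  cell(5,8) cdba: ∅
  cell(0,4) ddcdd: ∅
  cell(1,5) dcddc: {S}
  cell(2,6) cddcd: ∅
  cell(3,7) ddcdb: ∅
  cell(4,8) dcdba: {S}
  cell(0,5) ddcddc: {A,S}
  cell(1,6) dcddcd: ∅
  cell(2,7) cddcdb: ∅
  cell(3,8) ddcdba: {A,S}
  cell(0,6) ddcddcd: ∅
  cell(1,7) dcddcdb: ∅
  cell(2,8) cddcdba: ∅
  cell(0,7) ddcddcdb: ∅
  cell(1,8) dcddcdba: {S}
  cell(0,8) ddcddcdba: {A,S}

S ∈ T[0,8] ⇒ YES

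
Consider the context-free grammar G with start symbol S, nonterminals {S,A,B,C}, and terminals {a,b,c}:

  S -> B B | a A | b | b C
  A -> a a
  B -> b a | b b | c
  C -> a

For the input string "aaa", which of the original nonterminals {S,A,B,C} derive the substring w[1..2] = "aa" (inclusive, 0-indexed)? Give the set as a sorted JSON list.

Convert to CNF:
  S -> B B | T0 A | T1 C | b
  A -> T0 T0
  B -> T1 T0 | T1 T1 | c
  C -> a
  T0 -> a
  T1 -> b

CYK table (by increasing span) (cells [i..j] with 1 ≤ i ≤ j ≤ 2 only):
  cell(1,1) a: {C,T0}  orig:{C}
  cell(2,2) a: {C,T0}  orig:{C}
  cell(1,2) aa: {A}

Original NTs in T[1,2] deriving "aa": ["A"]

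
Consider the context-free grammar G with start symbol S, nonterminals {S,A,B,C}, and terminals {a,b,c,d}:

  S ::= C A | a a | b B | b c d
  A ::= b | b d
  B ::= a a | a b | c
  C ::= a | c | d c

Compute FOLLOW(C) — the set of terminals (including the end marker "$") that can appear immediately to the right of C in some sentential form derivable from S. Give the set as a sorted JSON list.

FIRST sets, iterate to fixpoint:
[1]
  A via A→b: +{b}
  B via B→a a: +{a}
  B via B→c: +{c}
  C via C→a: +{a}
  C via C→c: +{c}
  C via C→d c: +{d}
  S via S→C A: +{a,c,d}
  S via S→b B: +{b}
  S: {a,b,c,d}  A: {b}  B: {a,c}  C: {a,c,d}
[2] (no change)
  S: {a,b,c,d}  A: {b}  B: {a,c}  C: {a,c,d}

FOLLOW sets:
FOLLOW(S) := {$}
pass 1:
  S→C A: FOLLOW(C) ⊇ FIRST(A) = {b}; new: +{b}
  S→C A: FOLLOW(A) ⊇ FOLLOW(S) ⊇ {$}; new: +{$}
  S→b B: FOLLOW(B) ⊇ FOLLOW(S) ⊇ {$}; new: +{$}
  FOLLOW[S]={$}  FOLLOW[A]={$}  FOLLOW[B]={$}  FOLLOW[C]={b}
pass 2: (stable)
  FOLLOW[S]={$}  FOLLOW[A]={$}  FOLLOW[B]={$}  FOLLOW[C]={b}

FOLLOW(C) = ["b"]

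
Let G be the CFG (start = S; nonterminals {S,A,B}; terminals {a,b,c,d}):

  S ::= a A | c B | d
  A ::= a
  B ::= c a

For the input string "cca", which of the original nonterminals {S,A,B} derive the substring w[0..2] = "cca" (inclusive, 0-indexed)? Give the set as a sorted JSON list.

CNF form of G:
  S -> T0 B | T1 A | d
  A -> a
  B -> T0 T1
  T0 -> c
  T1 -> a

Fill CYK table bottom-up (cells [i..j] with 0 ≤ i ≤ j ≤ 2 only):
  [0..0]={T0}  "c"  orig:{}
  [1..1]={T0}  "c"  orig:{}
  [2..2]={A,T1}  "a"  orig:{A}
  [0..1]=∅  "cc"
  [1..2]={B}  "ca"
  [0..2]={S}  "cca"

Original NTs in T[0,2] deriving "cca": ["S"]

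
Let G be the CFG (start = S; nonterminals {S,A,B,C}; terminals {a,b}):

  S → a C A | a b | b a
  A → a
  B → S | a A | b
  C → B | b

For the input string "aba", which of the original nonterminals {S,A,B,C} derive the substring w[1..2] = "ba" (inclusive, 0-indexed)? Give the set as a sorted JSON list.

CNF form of G:
  S -> T0 T1 | T0 X4 | T1 T0
  A -> a
  B -> T0 A | T0 T1 | T0 X2 | T1 T0 | b
  C -> T0 A | T0 T1 | T0 X3 | T1 T0 | b
  T0 -> a
  T1 -> b
  X2 -> C A
  X3 -> C A
  X4 -> C A

CYK table (by increasing span) — only the sub-triangle for w[1..2]:
  T[1,1] 'b' = {B,C,T1}  orig:{B,C}
  T[2,2] 'a' = {A,T0}  orig:{A}
  T[1,2] 'ba' = {B,C,S,X2,X3,X4}  orig:{B,C,S}

Original NTs in T[1,2] deriving "ba": ["B", "C", "S"]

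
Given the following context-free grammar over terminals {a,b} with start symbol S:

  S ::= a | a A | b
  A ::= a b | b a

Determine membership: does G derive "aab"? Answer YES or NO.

Convert to CNF:
  S -> T0 A | a | b
  A -> T0 T1 | T1 T0
  T0 -> a
  T1 -> b

CYK table (by increasing span):
  T[0,0] 'a' = {S,T0}  orig:{S}
  T[1,1] 'a' = {S,T0}  orig:{S}
  T[2,2] 'b' = {S,T1}  orig:{S}
  T[0,1] 'aa' = ∅
  T[1,2] 'ab' = {A}
  T[0,2] 'aab' = {S}

S ∈ T[0,2] ⇒ YES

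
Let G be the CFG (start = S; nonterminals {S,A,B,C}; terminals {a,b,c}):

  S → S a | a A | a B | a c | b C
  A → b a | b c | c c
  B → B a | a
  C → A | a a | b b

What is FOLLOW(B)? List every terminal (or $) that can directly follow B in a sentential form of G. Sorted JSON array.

FIRST iteration:
[1]
  A via A→b a: +{b}
  A via A→c c: +{c}
  B via B→a: +{a}
  C via C→A: +{b,c}
  C via C→a a: +{a}
  S via S→a A: +{a}
  S via S→b C: +{b}
  FIRST[S]={a,b}  FIRST[A]={b,c}  FIRST[B]={a}  FIRST[C]={a,b,c}
[2] — fixpoint
  FIRST[S]={a,b}  FIRST[A]={b,c}  FIRST[B]={a}  FIRST[C]={a,b,c}

FOLLOW sets:
seed FOLLOW(S) with $
pass 1:
  B→B a: FOLLOW(B) ⊇ FIRST(a) = {a}; new: +{a}
  S→S a: FOLLOW(S) ⊇ FIRST(a) = {a}; new: +{a}
  S→a A: FOLLOW(A) ⊇ FOLLOW(S) ⊇ {$,a}; new: +{$,a}
  S→a B: FOLLOW(B) ⊇ FOLLOW(S) ⊇ {$,a}; new: +{$}
  S→b C: FOLLOW(C) ⊇ FOLLOW(S) ⊇ {$,a}; new: +{$,a}
  FOLLOW(S)={$,a}  FOLLOW(A)={$,a}  FOLLOW(B)={$,a}  FOLLOW(C)={$,a}
pass 2: (stable)
  FOLLOW(S)={$,a}  FOLLOW(A)={$,a}  FOLLOW(B)={$,a}  FOLLOW(C)={$,a}

FOLLOW(B) = ["$", "a"]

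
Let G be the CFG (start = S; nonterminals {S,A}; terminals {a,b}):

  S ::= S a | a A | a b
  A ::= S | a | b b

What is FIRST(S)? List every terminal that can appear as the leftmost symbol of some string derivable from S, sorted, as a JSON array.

Compute FIRST by fixpoint:
round 1:
  A via A→a: +{a}
  A via A→b b: +{b}
  S via S→a A: +{a}
  FIRST[S]={a}  FIRST[A]={a,b}
round 2: done
  FIRST[S]={a}  FIRST[A]={a,b}

FIRST(S) = ["a"]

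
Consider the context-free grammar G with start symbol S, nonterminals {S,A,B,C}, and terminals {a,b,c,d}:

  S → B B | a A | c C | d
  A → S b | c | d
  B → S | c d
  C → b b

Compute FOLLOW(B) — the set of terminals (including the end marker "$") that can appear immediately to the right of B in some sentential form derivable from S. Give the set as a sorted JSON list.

Compute FIRST by fixpoint:
pass 1:
  A via A→c: +{c}
  A via A→d: +{d}
  B via B→c d: +{c}
  C via C→b b: +{b}
  S via S→B B: +{c}
  S via S→a A: +{a}
  S via S→d: +{d}
  S: {a,c,d}  A: {c,d}  B: {c}  C: {b}
pass 2:
  A via A→S b: +{a}
  B via B→S: +{a,d}
  S: {a,c,d}  A: {a,c,d}  B: {a,c,d}  C: {b}
pass 3: (no change)
  S: {a,c,d}  A: {a,c,d}  B: {a,c,d}  C: {b}

FOLLOW iteration:
FOLLOW(S) := {$}
[1]
  A→S b: FOLLOW(S) ⊇ FIRST(b) = {b}; new: +{b}
  S→B B: FOLLOW(B) ⊇ FIRST(B) = {a,c,d}; new: +{a,c,d}
  S→B B: FOLLOW(B) ⊇ FOLLOW(S) ⊇ {$,b}; new: +{$,b}
  S→a A: FOLLOW(A) ⊇ FOLLOW(S) ⊇ {$,b}; new: +{$,b}
  S→c C: FOLLOW(C) ⊇ FOLLOW(S) ⊇ {$,b}; new: +{$,b}
  FOLLOW(S)={$,b}  FOLLOW(A)={$,b}  FOLLOW(B)={$,a,b,c,d}  FOLLOW(C)={$,b}
[2]
  B→S: FOLLOW(S) ⊇ FOLLOW(B) ⊇ {$,a,b,c,d}; new: +{a,c,d}
  S→a A: FOLLOW(A) ⊇ FOLLOW(S) ⊇ {$,a,b,c,d}; new: +{a,c,d}
  S→c C: FOLLOW(C) ⊇ FOLLOW(S) ⊇ {$,a,b,c,d}; new: +{a,c,d}
  FOLLOW(S)={$,a,b,c,d}  FOLLOW(A)={$,a,b,c,d}  FOLLOW(B)={$,a,b,c,d}  FOLLOW(C)={$,a,b,c,d}
[3] done
  FOLLOW(S)={$,a,b,c,d}  FOLLOW(A)={$,a,b,c,d}  FOLLOW(B)={$,a,b,c,d}  FOLLOW(C)={$,a,b,c,d}

FOLLOW(B) = ["$", "a", "b", "c", "d"]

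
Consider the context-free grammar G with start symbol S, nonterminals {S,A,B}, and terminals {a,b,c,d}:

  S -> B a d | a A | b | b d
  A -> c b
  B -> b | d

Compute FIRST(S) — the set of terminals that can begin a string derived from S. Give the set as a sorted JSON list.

FIRST iteration:
pass 1:
  A via A→c b: +{c}
  B via B→b: +{b}
  B via B→d: +{d}
  S via S→B a d: +{b,d}
  S via S→a A: +{a}
  FIRST[S]={a,b,d}  FIRST[A]={c}  FIRST[B]={b,d}
pass 2: done
  FIRST[S]={a,b,d}  FIRST[A]={c}  FIRST[B]={b,d}

FIRST(S) = ["a", "b", "d"]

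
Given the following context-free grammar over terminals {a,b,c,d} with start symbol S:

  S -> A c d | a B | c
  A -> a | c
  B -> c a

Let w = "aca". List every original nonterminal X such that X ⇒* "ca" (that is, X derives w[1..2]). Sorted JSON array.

CNF form of G:
  S -> A X3 | T1 B | c
  A -> a | c
  B -> T0 T1
  T0 -> c
  T1 -> a
  T2 -> d
  X3 -> T0 T2

CYK table (by increasing span) (cells [i..j] with 1 ≤ i ≤ j ≤ 2 only):
  cell(1,1) c: {A,S,T0}  orig:{A,S}
  cell(2,2) a: {A,T1}  orig:{A}
  cell(1,2) ca: {B}

Original NTs in T[1,2] deriving "ca": ["B"]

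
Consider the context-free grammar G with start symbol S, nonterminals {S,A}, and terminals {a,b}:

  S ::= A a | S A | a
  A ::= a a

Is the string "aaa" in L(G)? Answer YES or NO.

Convert to CNF:
  S -> A T0 | S A | a
  A -> T0 T0
  T0 -> a

CYK table (by increasing span):
  [0..0]={S,T0}  "a"  orig:{S}
  [1..1]={S,T0}  "a"  orig:{S}
  [2..2]={S,T0}  "a"  orig:{S}
  [0..1]={A}  "aa"
  [1..2]={A}  "aa"
  [0..2]={S}  "aaa"

S ∈ T[0,2] ⇒ YES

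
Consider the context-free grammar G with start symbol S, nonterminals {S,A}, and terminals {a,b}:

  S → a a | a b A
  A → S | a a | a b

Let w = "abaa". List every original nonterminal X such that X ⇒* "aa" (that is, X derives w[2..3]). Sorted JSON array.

CNF form of G:
  S -> T0 T0 | T0 X3
  A -> T0 T0 | T0 T1 | T0 X2
  T0 -> a
  T1 -> b
  X2 -> T1 A
  X3 -> T1 A

CYK fill (cells [i..j] with 2 ≤ i ≤ j ≤ 3 only):
  cell(2,2) a: {T0}  orig:{}
  cell(3,3) a: {T0}  orig:{}
  cell(2,3) aa: {A,S}

Original NTs in T[2,3] deriving "aa": ["A", "S"]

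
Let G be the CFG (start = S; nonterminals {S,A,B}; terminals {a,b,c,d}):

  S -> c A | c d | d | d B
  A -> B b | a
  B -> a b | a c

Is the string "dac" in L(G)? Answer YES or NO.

Convert to CNF:
  S -> T2 A | T2 T3 | T3 B | d
  A -> B T0 | a
  B -> T1 T0 | T1 T2
  T0 -> b
  T1 -> a
  T2 -> c
  T3 -> d

CYK table (by increasing span):
  [0..0]={S,T3}  "d"  orig:{S}
  [1..1]={A,T1}  "a"  orig:{A}
  [2..2]={T2}  "c"  orig:{}
  [0..1]=∅  "da"
  [1..2]={B}  "ac"
  [0..2]={S}  "dac"

S ∈ T[0,2] ⇒ YES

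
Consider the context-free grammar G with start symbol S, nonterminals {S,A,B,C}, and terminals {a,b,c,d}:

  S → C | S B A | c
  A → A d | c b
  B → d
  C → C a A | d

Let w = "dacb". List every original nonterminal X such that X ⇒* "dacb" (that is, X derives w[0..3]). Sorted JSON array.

Convert to CNF:
  S -> C X5 | S X6 | c | d
  A -> A T0 | T1 T2
  B -> d
  C -> C X4 | d
  T0 -> d
  T1 -> c
  T2 -> b
  T3 -> a
  X4 -> T3 A
  X5 -> T3 A
  X6 -> B A

Fill CYK table bottom-up — only the sub-triangle for w[0..3]:
  [0..0]={B,C,S,T0}  "d"  orig:{B,C,S}
  [1..1]={T3}  "a"  orig:{}
  [2..2]={S,T1}  "c"  orig:{S}
  [3..3]={T2}  "b"  orig:{}
  [0..1]=∅  "da"
  [1..2]=∅  "ac"
  [2..3]={A}  "cb"
  [0..2]=∅  "dac"
  [1..3]={X4,X5}  "acb"  orig:{}
  [0..3]={C,S}  "dacb"

Original NTs in T[0,3] deriving "dacb": ["C", "S"]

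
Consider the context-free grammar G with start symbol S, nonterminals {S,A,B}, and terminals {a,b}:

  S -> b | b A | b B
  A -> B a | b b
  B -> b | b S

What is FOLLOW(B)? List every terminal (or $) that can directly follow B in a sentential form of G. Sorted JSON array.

Compute FIRST by fixpoint:
round 1:
  A via A→b b: +{b}
  B via B→b: +{b}
  S via S→b: +{b}
  FIRST[S]={b}  FIRST[A]={b}  FIRST[B]={b}
round 2: (no change)
  FIRST[S]={b}  FIRST[A]={b}  FIRST[B]={b}

FOLLOW sets:
FOLLOW(S) := {$}
iter 1:
  A→B a: FOLLOW(B) ⊇ FIRST(a) = {a}; new: +{a}
  B→b S: FOLLOW(S) ⊇ FOLLOW(B) ⊇ {a}; new: +{a}
  S→b A: FOLLOW(A) ⊇ FOLLOW(S) ⊇ {$,a}; new: +{$,a}
  S→b B: FOLLOW(B) ⊇ FOLLOW(S) ⊇ {$,a}; new: +{$}
  S: {$,a}  A: {$,a}  B: {$,a}
iter 2: done
  S: {$,a}  A: {$,a}  B: {$,a}

FOLLOW(B) = ["$", "a"]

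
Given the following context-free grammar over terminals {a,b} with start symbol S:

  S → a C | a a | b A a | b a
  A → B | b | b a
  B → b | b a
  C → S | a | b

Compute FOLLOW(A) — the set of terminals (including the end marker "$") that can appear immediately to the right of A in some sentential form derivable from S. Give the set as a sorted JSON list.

FIRST sets, iterate to fixpoint:
pass 1:
  A via A→b: +{b}
  B via B→b: +{b}
  C via C→a: +{a}
  C via C→b: +{b}
  S via S→a C: +{a}
  S via S→b A a: +{b}
  FIRST[S]={a,b}  FIRST[A]={b}  FIRST[B]={b}  FIRST[C]={a,b}
pass 2: (no change)
  FIRST[S]={a,b}  FIRST[A]={b}  FIRST[B]={b}  FIRST[C]={a,b}

FOLLOW iteration:
FOLLOW(S) := {$}
[1]
  S→a C: FOLLOW(C) ⊇ FOLLOW(S) ⊇ {$}; new: +{$}
  S→b A a: FOLLOW(A) ⊇ FIRST(a) = {a}; new: +{a}
  FOLLOW(S)={$}  FOLLOW(A)={a}  FOLLOW(B)={}  FOLLOW(C)={$}
[2]
  A→B: FOLLOW(B) ⊇ FOLLOW(A) ⊇ {a}; new: +{a}
  FOLLOW(S)={$}  FOLLOW(A)={a}  FOLLOW(B)={a}  FOLLOW(C)={$}
[3] (no change)
  FOLLOW(S)={$}  FOLLOW(A)={a}  FOLLOW(B)={a}  FOLLOW(C)={$}

FOLLOW(A) = ["a"]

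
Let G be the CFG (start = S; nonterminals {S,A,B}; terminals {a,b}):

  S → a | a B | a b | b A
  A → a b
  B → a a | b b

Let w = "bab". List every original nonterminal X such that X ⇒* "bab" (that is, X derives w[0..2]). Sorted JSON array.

CNF form of G:
  S -> T0 B | T0 T1 | T1 A | a
  A -> T0 T1
  B -> T0 T0 | T1 T1
  T0 -> a
  T1 -> b

CYK fill (cells [i..j] with 0 ≤ i ≤ j ≤ 2 only):
  T[0,0] 'b' = {T1}  orig:{}
  T[1,1] 'a' = {S,T0}  orig:{S}
  T[2,2] 'b' = {T1}  orig:{}
  T[0,1] 'ba' = ∅
  T[1,2] 'ab' = {A,S}
  T[0,2] 'bab' = {S}

Original NTs in T[0,2] deriving "bab": ["S"]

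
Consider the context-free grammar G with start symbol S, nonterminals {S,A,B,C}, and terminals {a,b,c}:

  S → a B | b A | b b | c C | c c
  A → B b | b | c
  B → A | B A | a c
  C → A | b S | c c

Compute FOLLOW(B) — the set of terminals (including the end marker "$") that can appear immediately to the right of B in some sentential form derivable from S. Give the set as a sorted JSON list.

FIRST iteration:
[1]
  A via A→b: +{b}
  A via A→c: +{c}
  B via B→A: +{b,c}
  B via B→a c: +{a}
  C via C→A: +{b,c}
  S via S→a B: +{a}
  S via S→b A: +{b}
  S via S→c C: +{c}
  FIRST(S)={a,b,c}  FIRST(A)={b,c}  FIRST(B)={a,b,c}  FIRST(C)={b,c}
[2]
  A via A→B b: +{a}
  C via C→A: +{a}
  FIRST(S)={a,b,c}  FIRST(A)={a,b,c}  FIRST(B)={a,b,c}  FIRST(C)={a,b,c}
[3] (no change)
  FIRST(S)={a,b,c}  FIRST(A)={a,b,c}  FIRST(B)={a,b,c}  FIRST(C)={a,b,c}

Compute FOLLOW by fixpoint:
FOLLOW(S) := {$}
pass 1:
  A→B b: FOLLOW(B) ⊇ FIRST(b) = {b}; new: +{b}
  B→A: FOLLOW(A) ⊇ FOLLOW(B) ⊇ {b}; new: +{b}
  B→B A: FOLLOW(B) ⊇ FIRST(A) = {a,b,c}; new: +{a,c}
  B→B A: FOLLOW(A) ⊇ FOLLOW(B) ⊇ {a,b,c}; new: +{a,c}
  S→a B: FOLLOW(B) ⊇ FOLLOW(S) ⊇ {$}; new: +{$}
  S→b A: FOLLOW(A) ⊇ FOLLOW(S) ⊇ {$}; new: +{$}
  S→c C: FOLLOW(C) ⊇ FOLLOW(S) ⊇ {$}; new: +{$}
  FOLLOW[S]={$}  FOLLOW[A]={$,a,b,c}  FOLLOW[B]={$,a,b,c}  FOLLOW[C]={$}
pass 2: (stable)
  FOLLOW[S]={$}  FOLLOW[A]={$,a,b,c}  FOLLOW[B]={$,a,b,c}  FOLLOW[C]={$}

FOLLOW(B) = ["$", "a", "b", "c"]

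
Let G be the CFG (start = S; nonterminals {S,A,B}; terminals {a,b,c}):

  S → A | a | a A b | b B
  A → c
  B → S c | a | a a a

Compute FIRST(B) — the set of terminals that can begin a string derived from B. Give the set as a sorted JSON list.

Compute FIRST by fixpoint:
pass 1:
  A via A→c: +{c}
  B via B→a: +{a}
  S via S→A: +{c}
  S via S→a: +{a}
  S via S→b B: +{b}
  S: {a,b,c}  A: {c}  B: {a}
pass 2:
  B via B→S c: +{b,c}
  S: {a,b,c}  A: {c}  B: {a,b,c}
pass 3: done
  S: {a,b,c}  A: {c}  B: {a,b,c}

FIRST(B) = ["a", "b", "c"]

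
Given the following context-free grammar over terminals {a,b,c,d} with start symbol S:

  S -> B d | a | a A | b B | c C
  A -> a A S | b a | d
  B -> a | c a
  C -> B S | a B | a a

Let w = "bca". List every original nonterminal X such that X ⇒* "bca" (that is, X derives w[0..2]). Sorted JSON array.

CNF form of G:
  S -> B T3 | T0 A | T1 B | T2 C | a
  A -> T0 X4 | T1 T0 | d
  B -> T2 T0 | a
  C -> B S | T0 B | T0 T0
  T0 -> a
  T1 -> b
  T2 -> c
  T3 -> d
  X4 -> A S

CYK table (by increasing span) (cells [i..j] with 0 ≤ i ≤ j ≤ 2 only):
  cell(0,0) b: {T1}  orig:{}
  cell(1,1) c: {T2}  orig:{}
  cell(2,2) a: {B,S,T0}  orig:{B,S}
  cell(0,1) bc: ∅
  cell(1,2) ca: {B}
  cell(0,2) bca: {S}

Original NTs in T[0,2] deriving "bca": ["S"]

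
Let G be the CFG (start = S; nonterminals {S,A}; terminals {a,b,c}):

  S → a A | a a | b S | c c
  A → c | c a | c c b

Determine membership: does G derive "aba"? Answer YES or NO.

CNF form of G:
  S -> T0 T0 | T1 A | T1 T1 | T2 S
  A -> T0 T1 | T0 X3 | c
  T0 -> c
  T1 -> a
  T2 -> b
  X3 -> T0 T2

CYK fill:
  [0..0]={T1}  "a"  orig:{}
  [1..1]={T2}  "b"  orig:{}
  [2..2]={T1}  "a"  orig:{}
  [0..1]=∅  "ab"
  [1..2]=∅  "ba"
  [0..2]=∅  "aba"

S ∉ T[0,2] ⇒ NO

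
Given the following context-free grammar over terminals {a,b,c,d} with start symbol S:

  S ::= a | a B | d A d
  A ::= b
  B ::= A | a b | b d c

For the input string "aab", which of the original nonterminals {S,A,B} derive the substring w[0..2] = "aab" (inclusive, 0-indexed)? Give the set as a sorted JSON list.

CNF form of G:
  S -> T0 B | T2 X5 | a
  A -> b
  B -> T0 T1 | T1 X4 | b
  T0 -> a
  T1 -> b
  T2 -> d
  T3 -> c
  X4 -> T2 T3
  X5 -> A T2

Fill CYK table bottom-up (cells [i..j] with 0 ≤ i ≤ j ≤ 2 only):
  T[0,0] 'a' = {S,T0}  orig:{S}
  T[1,1] 'a' = {S,T0}  orig:{S}
  T[2,2] 'b' = {A,B,T1}  orig:{A,B}
  T[0,1] 'aa' = ∅
  T[1,2] 'ab' = {B,S}
  T[0,2] 'aab' = {S}

Original NTs in T[0,2] deriving "aab": ["S"]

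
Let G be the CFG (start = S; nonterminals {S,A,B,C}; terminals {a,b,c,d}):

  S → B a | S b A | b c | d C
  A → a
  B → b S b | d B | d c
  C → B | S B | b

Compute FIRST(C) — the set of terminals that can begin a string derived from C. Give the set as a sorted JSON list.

FIRST sets, iterate to fixpoint:
iter 1:
  A via A→a: +{a}
  B via B→b S b: +{b}
  B via B→d B: +{d}
  C via C→B: +{b,d}
  S via S→B a: +{b,d}
  FIRST[S]={b,d}  FIRST[A]={a}  FIRST[B]={b,d}  FIRST[C]={b,d}
iter 2: (no change)
  FIRST[S]={b,d}  FIRST[A]={a}  FIRST[B]={b,d}  FIRST[C]={b,d}

FIRST(C) = ["b", "d"]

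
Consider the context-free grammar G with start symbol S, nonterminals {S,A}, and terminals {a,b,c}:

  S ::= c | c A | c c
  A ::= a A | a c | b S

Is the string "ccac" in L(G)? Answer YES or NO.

CNF form of G:
  S -> T1 A | T1 T1 | c
  A -> T0 A | T0 T1 | T2 S
  T0 -> a
  T1 -> c
  T2 -> b

CYK fill:
  cell(0,0) c: {S,T1}  orig:{S}
  cell(1,1) c: {S,T1}  orig:{S}
  cell(2,2) a: {T0}  orig:{}
  cell(3,3) c: {S,T1}  orig:{S}
  cell(0,1) cc: {S}
  cell(1,2) ca: ∅
  cell(2,3) ac: {A}
  cell(0,2) cca: ∅
  cell(1,3) cac: {S}
  cell(0,3) ccac: ∅

S ∉ T[0,3] ⇒ NO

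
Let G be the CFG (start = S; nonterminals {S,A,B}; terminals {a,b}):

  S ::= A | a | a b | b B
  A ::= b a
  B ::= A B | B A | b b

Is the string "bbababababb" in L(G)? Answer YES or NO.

CNF form of G:
  S -> T0 B | T0 T1 | T1 T0 | a
  A -> T0 T1
  B -> A B | B A | T0 T0
  T0 -> b
  T1 -> a

CYK table (by increasing span):
  T[0,0] 'b' = {T0}  orig:{}
  T[1,1] 'b' = {T0}  orig:{}
  T[2,2] 'a' = {S,T1}  orig:{S}
  T[3,3] 'b' = {T0}  orig:{}
  T[4,4] 'a' = {S,T1}  orig:{S}
  T[5,5] 'b' = {T0}  orig:{}
  T[6,6] 'a' = {S,T1}  orig:{S}
  T[7,7] 'b' = {T0}  orig:{}
  T[8,8] 'a' = {S,T1}  orig:{S}
  T[9,9] 'b' = {T0}  orig:{}
  T[10,10] 'b' = {T0}  orig:{}
  T[0,1] 'bb' = {B}
  T[1,2] 'ba' = {A,S}
  T[2,3] 'ab' = {S}
  T[3,4] 'ba' = {A,S}
  T[4,5] 'ab' = {S}
  T[5,6] 'ba' = {A,S}
  T[6,7] 'ab' = {S}
  T[7,8] 'ba' = {A,S}
  T[8,9] 'ab' = {S}
  T[9,10] 'bb' = {B}
  T[0,2] 'bba' = ∅
  T[1,3] 'bab' = ∅
  T[2,4] 'aba' = ∅
  T[3,5] 'bab' = ∅
  T[4,6] 'aba' = ∅
  T[5,7] 'bab' = ∅
  T[6,8] 'aba' = ∅
  T[7,9] 'bab' = ∅
  T[8,10] 'abb' = ∅
  T[0,3] 'bbab' = ∅
  T[1,4] 'baba' = ∅
  T[2,5] 'abab' = ∅
  T[3,6] 'baba' = ∅
  T[4,7] 'abab' = ∅
  T[5,8] 'baba' = ∅
  T[6,9] 'abab' = ∅
  T[7,10] 'babb' = {B}
  T[0,4] 'bbaba' = ∅
  T[1,5] 'babab' = ∅
  T[2,6] 'ababa' = ∅
  T[3,7] 'babab' = ∅
  T[4,8] 'ababa' = ∅
  T[5,9] 'babab' = ∅
  T[6,10] 'ababb' = ∅
  T[0,5] 'bbabab' = ∅
  T[1,6] 'bababa' = ∅
  T[2,7] 'ababab' = ∅
  T[3,8] 'bababa' = ∅
  T[4,9] 'ababab' = ∅
  T[5,10] 'bababb' = {B}
  T[0,6] 'bbababa' = ∅
  T[1,7] 'bababab' = ∅
  T[2,8] 'abababa' = ∅
  T[3,9] 'bababab' = ∅
  T[4,10] 'abababb' = ∅
  T[0,7] 'bbababab' = ∅
  T[1,8] 'babababa' = ∅
  T[2,9] 'abababab' = ∅
  T[3,10] 'babababb' = {B}
  T[0,8] 'bbabababa' = ∅
  T[1,9] 'babababab' = ∅
  T[2,10] 'ababababb' = ∅
  T[0,9] 'bbabababab' = ∅
  T[1,10] 'bababababb' = {B}
  T[0,10] 'bbababababb' = {S}

S ∈ T[0,10] ⇒ YES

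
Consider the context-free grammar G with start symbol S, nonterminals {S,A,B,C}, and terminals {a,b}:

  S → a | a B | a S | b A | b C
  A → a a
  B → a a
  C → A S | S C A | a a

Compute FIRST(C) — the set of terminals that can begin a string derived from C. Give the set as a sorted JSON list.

FIRST iteration:
[1]
  A via A→a a: +{a}
  B via B→a a: +{a}
  C via C→A S: +{a}
  S via S→a: +{a}
  S via S→b A: +{b}
  FIRST(S)={a,b}  FIRST(A)={a}  FIRST(B)={a}  FIRST(C)={a}
[2]
  C via C→S C A: +{b}
  FIRST(S)={a,b}  FIRST(A)={a}  FIRST(B)={a}  FIRST(C)={a,b}
[3] — fixpoint
  FIRST(S)={a,b}  FIRST(A)={a}  FIRST(B)={a}  FIRST(C)={a,b}

FIRST(C) = ["a", "b"]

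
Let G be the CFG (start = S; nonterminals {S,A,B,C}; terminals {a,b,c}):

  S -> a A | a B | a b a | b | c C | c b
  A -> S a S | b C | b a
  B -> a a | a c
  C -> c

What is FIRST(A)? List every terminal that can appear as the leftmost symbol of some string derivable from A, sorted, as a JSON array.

FIRST sets, iterate to fixpoint:
pass 1:
  A via A→b C: +{b}
  B via B→a a: +{a}
  C via C→c: +{c}
  S via S→a A: +{a}
  S via S→b: +{b}
  S via S→c C: +{c}
  FIRST(S)={a,b,c}  FIRST(A)={b}  FIRST(B)={a}  FIRST(C)={c}
pass 2:
  A via A→S a S: +{a,c}
  FIRST(S)={a,b,c}  FIRST(A)={a,b,c}  FIRST(B)={a}  FIRST(C)={c}
pass 3: (stable)
  FIRST(S)={a,b,c}  FIRST(A)={a,b,c}  FIRST(B)={a}  FIRST(C)={c}

FIRST(A) = ["a", "b", "c"]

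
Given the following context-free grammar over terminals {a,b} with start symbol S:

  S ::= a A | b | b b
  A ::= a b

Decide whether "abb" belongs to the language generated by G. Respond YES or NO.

CNF form of G:
  S -> T0 A | T1 T1 | b
  A -> T0 T1
  T0 -> a
  T1 -> b

CYK fill:
  cell(0,0) a: {T0}  orig:{}
  cell(1,1) b: {S,T1}  orig:{S}
  cell(2,2) b: {S,T1}  orig:{S}
  cell(0,1) ab: {A}
  cell(1,2) bb: {S}
  cell(0,2) abb: ∅

S ∉ T[0,2] ⇒ NO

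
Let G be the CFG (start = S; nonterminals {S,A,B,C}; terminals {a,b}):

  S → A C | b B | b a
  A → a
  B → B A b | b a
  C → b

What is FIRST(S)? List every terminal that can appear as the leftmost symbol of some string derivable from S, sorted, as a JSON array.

FIRST iteration:
iter 1:
  A via A→a: +{a}
  B via B→b a: +{b}
  C via C→b: +{b}
  S via S→A C: +{a}
  S via S→b B: +{b}
  FIRST(S)={a,b}  FIRST(A)={a}  FIRST(B)={b}  FIRST(C)={b}
iter 2: (no change)
  FIRST(S)={a,b}  FIRST(A)={a}  FIRST(B)={b}  FIRST(C)={b}

FIRST(S) = ["a", "b"]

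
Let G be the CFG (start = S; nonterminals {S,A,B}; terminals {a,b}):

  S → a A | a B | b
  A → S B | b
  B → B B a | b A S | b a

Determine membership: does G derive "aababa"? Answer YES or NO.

CNF form of G:
  S -> T0 A | T0 B | b
  A -> S B | b
  B -> B X2 | T1 T0 | T1 X3
  T0 -> a
  T1 -> b
  X2 -> B T0
  X3 -> A S

CYK table (by increasing span):
  [0..0]={T0}  "a"  orig:{}
  [1..1]={T0}  "a"  orig:{}
  [2..2]={A,S,T1}  "b"  orig:{A,S}
  [3..3]={T0}  "a"  orig:{}
  [4..4]={A,S,T1}  "b"  orig:{A,S}
  [5..5]={T0}  "a"  orig:{}
  [0..1]=∅  "aa"
  [1..2]={S}  "ab"
  [2..3]={B}  "ba"
  [3..4]={S}  "ab"
  [4..5]={B}  "ba"
  [0..2]=∅  "aab"
  [1..3]={S}  "aba"
  [2..4]={X3}  "bab"  orig:{}
  [3..5]={S}  "aba"
  [0..3]=∅  "aaba"
  [1..4]=∅  "abab"
  [2..5]={X3}  "baba"  orig:{}
  [0..4]=∅  "aabab"
  [1..5]={A}  "ababa"
  [0..5]={S}  "aababa"

S ∈ T[0,5] ⇒ YES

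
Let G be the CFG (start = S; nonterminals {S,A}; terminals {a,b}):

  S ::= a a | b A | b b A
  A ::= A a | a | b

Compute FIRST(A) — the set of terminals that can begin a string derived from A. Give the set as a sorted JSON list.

Compute FIRST by fixpoint:
pass 1:
  A via A→a: +{a}
  A via A→b: +{b}
  S via S→a a: +{a}
  S via S→b A: +{b}
  FIRST(S)={a,b}  FIRST(A)={a,b}
pass 2: (stable)
  FIRST(S)={a,b}  FIRST(A)={a,b}

FIRST(A) = ["a", "b"]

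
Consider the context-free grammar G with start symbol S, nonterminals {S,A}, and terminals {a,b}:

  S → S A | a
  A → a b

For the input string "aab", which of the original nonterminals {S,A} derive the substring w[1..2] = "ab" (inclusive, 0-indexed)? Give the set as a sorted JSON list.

Convert to CNF:
  S -> S A | a
  A -> T0 T1
  T0 -> a
  T1 -> b

CYK fill — only the sub-triangle for w[1..2]:
  [1..1]={S,T0}  "a"  orig:{S}
  [2..2]={T1}  "b"  orig:{}
  [1..2]={A}  "ab"

Original NTs in T[1,2] deriving "ab": ["A"]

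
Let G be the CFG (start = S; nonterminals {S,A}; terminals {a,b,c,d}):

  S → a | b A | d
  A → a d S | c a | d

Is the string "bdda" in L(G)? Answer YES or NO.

CNF form of G:
  S -> T3 A | a | d
  A -> T0 X4 | T2 T0 | d
  T0 -> a
  T1 -> d
  T2 -> c
  T3 -> b
  X4 -> T1 S

CYK table (by increasing span):
  cell(0,0) b: {T3}  orig:{}
  cell(1,1) d: {A,S,T1}  orig:{A,S}
  cell(2,2) d: {A,S,T1}  orig:{A,S}
  cell(3,3) a: {S,T0}  orig:{S}
  cell(0,1) bd: {S}
  cell(1,2) dd: {X4}  orig:{}
  cell(2,3) da: {X4}  orig:{}
  cell(0,2) bdd: ∅
  cell(1,3) dda: ∅
  cell(0,3) bdda: ∅

S ∉ T[0,3] ⇒ NO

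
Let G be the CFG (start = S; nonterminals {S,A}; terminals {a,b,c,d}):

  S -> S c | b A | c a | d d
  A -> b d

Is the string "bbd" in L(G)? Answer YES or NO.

Convert to CNF:
  S -> S T2 | T0 A | T1 T1 | T2 T3
  A -> T0 T1
  T0 -> b
  T1 -> d
  T2 -> c
  T3 -> a

Fill CYK table bottom-up:
  cell(0,0) b: {T0}  orig:{}
  cell(1,1) b: {T0}  orig:{}
  cell(2,2) d: {T1}  orig:{}
  cell(0,1) bb: ∅
  cell(1,2) bd: {A}
  cell(0,2) bbd: {S}

S ∈ T[0,2] ⇒ YES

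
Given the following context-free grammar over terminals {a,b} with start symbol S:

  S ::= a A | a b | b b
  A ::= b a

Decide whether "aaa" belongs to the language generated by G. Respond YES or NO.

CNF form of G:
  S -> T0 T0 | T1 A | T1 T0
  A -> T0 T1
  T0 -> b
  T1 -> a

CYK fill:
  cell(0,0) a: {T1}  orig:{}
  cell(1,1) a: {T1}  orig:{}
  cell(2,2) a: {T1}  orig:{}
  cell(0,1) aa: ∅
  cell(1,2) aa: ∅
  cell(0,2) aaa: ∅

S ∉ T[0,2] ⇒ NO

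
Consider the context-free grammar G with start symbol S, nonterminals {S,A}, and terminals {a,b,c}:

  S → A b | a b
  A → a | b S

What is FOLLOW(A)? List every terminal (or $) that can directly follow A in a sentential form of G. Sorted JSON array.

FIRST sets, iterate to fixpoint:
iter 1:
  A via A→a: +{a}
  A via A→b S: +{b}
  S via S→A b: +{a,b}
  FIRST[S]={a,b}  FIRST[A]={a,b}
iter 2: (no change)
  FIRST[S]={a,b}  FIRST[A]={a,b}

FOLLOW iteration:
initialize: $ ∈ FOLLOW(S)
round 1:
  S→A b: FOLLOW(A) ⊇ FIRST(b) = {b}; new: +{b}
  FOLLOW(S)={$}  FOLLOW(A)={b}
round 2:
  A→b S: FOLLOW(S) ⊇ FOLLOW(A) ⊇ {b}; new: +{b}
  FOLLOW(S)={$,b}  FOLLOW(A)={b}
round 3: done
  FOLLOW(S)={$,b}  FOLLOW(A)={b}

FOLLOW(A) = ["b"]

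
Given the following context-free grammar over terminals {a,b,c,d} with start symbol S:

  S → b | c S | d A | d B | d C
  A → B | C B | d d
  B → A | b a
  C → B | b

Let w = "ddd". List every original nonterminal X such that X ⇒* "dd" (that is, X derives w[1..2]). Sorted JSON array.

CNF form of G:
  S -> T2 A | T2 B | T2 C | T3 S | b
  A -> C B | T0 T1 | T2 T2
  B -> C B | T0 T1 | T2 T2
  C -> C B | T0 T1 | T2 T2 | b
  T0 -> b
  T1 -> a
  T2 -> d
  T3 -> c

CYK fill, restricted to cells inside w[1..2]:
  [1..1]={T2}  "d"  orig:{}
  [2..2]={T2}  "d"  orig:{}
  [1..2]={A,B,C}  "dd"

Original NTs in T[1,2] deriving "dd": ["A", "B", "C"]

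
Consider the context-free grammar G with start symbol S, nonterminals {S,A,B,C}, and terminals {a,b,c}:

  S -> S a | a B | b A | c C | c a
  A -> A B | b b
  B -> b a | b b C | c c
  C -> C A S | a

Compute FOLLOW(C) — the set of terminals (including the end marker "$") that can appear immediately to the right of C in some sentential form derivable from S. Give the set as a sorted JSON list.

FIRST iteration:
iter 1:
  A via A→b b: +{b}
  B via B→b a: +{b}
  B via B→c c: +{c}
  C via C→a: +{a}
  S via S→a B: +{a}
  S via S→b A: +{b}
  S via S→c C: +{c}
  FIRST[S]={a,b,c}  FIRST[A]={b}  FIRST[B]={b,c}  FIRST[C]={a}
iter 2: done
  FIRST[S]={a,b,c}  FIRST[A]={b}  FIRST[B]={b,c}  FIRST[C]={a}

Compute FOLLOW by fixpoint:
initialize: $ ∈ FOLLOW(S)
[1]
  A→A B: FOLLOW(A) ⊇ FIRST(B) = {b,c}; new: +{b,c}
  A→A B: FOLLOW(B) ⊇ FOLLOW(A) ⊇ {b,c}; new: +{b,c}
  B→b b C: FOLLOW(C) ⊇ FOLLOW(B) ⊇ {b,c}; new: +{b,c}
  C→C A S: FOLLOW(A) ⊇ FIRST(S) = {a,b,c}; new: +{a}
  C→C A S: FOLLOW(S) ⊇ FOLLOW(C) ⊇ {b,c}; new: +{b,c}
  S→S a: FOLLOW(S) ⊇ FIRST(a) = {a}; new: +{a}
  S→a B: FOLLOW(B) ⊇ FOLLOW(S) ⊇ {$,a,b,c}; new: +{$,a}
  S→b A: FOLLOW(A) ⊇ FOLLOW(S) ⊇ {$,a,b,c}; new: +{$}
  S→c C: FOLLOW(C) ⊇ FOLLOW(S) ⊇ {$,a,b,c}; new: +{$,a}
  FOLLOW[S]={$,a,b,c}  FOLLOW[A]={$,a,b,c}  FOLLOW[B]={$,a,b,c}  FOLLOW[C]={$,a,b,c}
[2] (no change)
  FOLLOW[S]={$,a,b,c}  FOLLOW[A]={$,a,b,c}  FOLLOW[B]={$,a,b,c}  FOLLOW[C]={$,a,b,c}

FOLLOW(C) = ["$", "a", "b", "c"]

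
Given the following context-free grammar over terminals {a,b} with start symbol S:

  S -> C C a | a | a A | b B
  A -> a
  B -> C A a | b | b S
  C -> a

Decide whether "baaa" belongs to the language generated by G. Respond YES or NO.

CNF form of G:
  S -> C X3 | T0 A | T1 B | a
  A -> a
  B -> C X2 | T1 S | b
  C -> a
  T0 -> a
  T1 -> b
  X2 -> A T0
  X3 -> C T0

Fill CYK table bottom-up:
  [0..0]={B,T1}  "b"  orig:{B}
  [1..1]={A,C,S,T0}  "a"  orig:{A,C,S}
  [2..2]={A,C,S,T0}  "a"  orig:{A,C,S}
  [3..3]={A,C,S,T0}  "a"  orig:{A,C,S}
  [0..1]={B}  "ba"
  [1..2]={S,X2,X3}  "aa"  orig:{S}
  [2..3]={S,X2,X3}  "aa"  orig:{S}
  [0..2]={B}  "baa"
  [1..3]={B,S}  "aaa"
  [0..3]={B,S}  "baaa"

S ∈ T[0,3] ⇒ YES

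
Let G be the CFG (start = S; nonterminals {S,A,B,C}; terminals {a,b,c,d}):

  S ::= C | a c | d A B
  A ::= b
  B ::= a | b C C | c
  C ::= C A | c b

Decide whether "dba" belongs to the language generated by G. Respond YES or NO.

CNF form of G:
  S -> C A | T1 T0 | T2 T1 | T3 X5
  A -> b
  B -> T0 X4 | a | c
  C -> C A | T1 T0
  T0 -> b
  T1 -> c
  T2 -> a
  T3 -> d
  X4 -> C C
  X5 -> A B

Fill CYK table bottom-up:
  [0..0]={T3}  "d"  orig:{}
  [1..1]={A,T0}  "b"  orig:{A}
  [2..2]={B,T2}  "a"  orig:{B}
  [0..1]=∅  "db"
  [1..2]={X5}  "ba"  orig:{}
  [0..2]={S}  "dba"

S ∈ T[0,2] ⇒ YES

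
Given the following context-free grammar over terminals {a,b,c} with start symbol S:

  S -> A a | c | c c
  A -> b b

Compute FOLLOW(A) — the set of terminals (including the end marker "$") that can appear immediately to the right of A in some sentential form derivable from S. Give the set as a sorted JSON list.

FIRST iteration:
[1]
  A via A→b b: +{b}
  S via S→A a: +{b}
  S via S→c: +{c}
  S: {b,c}  A: {b}
[2] — fixpoint
  S: {b,c}  A: {b}

FOLLOW sets:
initialize: $ ∈ FOLLOW(S)
[1]
  S→A a: FOLLOW(A) ⊇ FIRST(a) = {a}; new: +{a}
  FOLLOW[S]={$}  FOLLOW[A]={a}
[2] — fixpoint
  FOLLOW[S]={$}  FOLLOW[A]={a}

FOLLOW(A) = ["a"]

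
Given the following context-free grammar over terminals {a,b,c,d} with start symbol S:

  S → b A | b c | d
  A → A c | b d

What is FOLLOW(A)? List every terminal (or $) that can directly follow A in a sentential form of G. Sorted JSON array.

Compute FIRST by fixpoint:
[1]
  A via A→b d: +{b}
  S via S→b A: +{b}
  S via S→d: +{d}
  FIRST(S)={b,d}  FIRST(A)={b}
[2] (no change)
  FIRST(S)={b,d}  FIRST(A)={b}

FOLLOW iteration:
seed FOLLOW(S) with $
pass 1:
  A→A c: FOLLOW(A) ⊇ FIRST(c) = {c}; new: +{c}
  S→b A: FOLLOW(A) ⊇ FOLLOW(S) ⊇ {$}; new: +{$}
  S: {$}  A: {$,c}
pass 2: done
  S: {$}  A: {$,c}

FOLLOW(A) = ["$", "c"]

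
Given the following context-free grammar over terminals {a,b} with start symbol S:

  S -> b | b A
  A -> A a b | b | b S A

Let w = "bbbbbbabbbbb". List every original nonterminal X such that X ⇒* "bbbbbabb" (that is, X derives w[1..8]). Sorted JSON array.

CNF form of G:
  S -> T1 A | b
  A -> A X2 | T1 X3 | b
  T0 -> a
  T1 -> b
  X2 -> T0 T1
  X3 -> S A

Fill CYK table bottom-up (cells [i..j] with 1 ≤ i ≤ j ≤ 8 only):
  cell(1,1) b: {A,S,T1}  orig:{A,S}
  cell(2,2) b: {A,S,T1}  orig:{A,S}
  cell(3,3) b: {A,S,T1}  orig:{A,S}
  cell(4,4) b: {A,S,T1}  orig:{A,S}
  cell(5,5) b: {A,S,T1}  orig:{A,S}
  cell(6,6) a: {T0}  orig:{}
  cell(7,7) b: {A,S,T1}  orig:{A,S}
  cell(8,8) b: {A,S,T1}  orig:{A,S}
  cell(1,2) bb: {S,X3}  orig:{S}
  cell(2,3) bb: {S,X3}  orig:{S}
  cell(3,4) bb: {S,X3}  orig:{S}
  cell(4,5) bb: {S,X3}  orig:{S}
  cell(5,6) ba: ∅
  cell(6,7) ab: {X2}  orig:{}
  cell(7,8) bb: {S,X3}  orig:{S}
  cell(1,3) bbb: {A,X3}  orig:{A}
  cell(2,4) bbb: {A,X3}  orig:{A}
  cell(3,5) bbb: {A,X3}  orig:{A}
  cell(4,6) bba: ∅
  cell(5,7) bab: {A}
  cell(6,8) abb: ∅
  cell(1,4) bbbb: {A,S,X3}  orig:{A,S}
  cell(2,5) bbbb: {A,S,X3}  orig:{A,S}
  cell(3,6) bbba: ∅
  cell(4,7) bbab: {S,X3}  orig:{S}
  cell(5,8) babb: ∅
  cell(1,5) bbbbb: {A,S,X3}  orig:{A,S}
  cell(2,6) bbbba: ∅
  cell(3,7) bbbab: {A,X3}  orig:{A}
  cell(4,8) bbabb: {X3}  orig:{}
  cell(1,6) bbbbba: ∅
  cell(2,7) bbbbab: {A,S,X3}  orig:{A,S}
  cell(3,8) bbbabb: {A}
  cell(1,7) bbbbbab: {A,S,X3}  orig:{A,S}
  cell(2,8) bbbbabb: {S,X3}  orig:{S}
  cell(1,8) bbbbbabb: {A,X3}  orig:{A}

Original NTs in T[1,8] deriving "bbbbbabb": ["A"]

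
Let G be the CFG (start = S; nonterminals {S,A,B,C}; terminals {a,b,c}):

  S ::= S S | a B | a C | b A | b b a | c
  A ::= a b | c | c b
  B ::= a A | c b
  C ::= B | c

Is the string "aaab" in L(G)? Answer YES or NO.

CNF form of G:
  S -> S S | T0 B | T0 C | T1 A | T1 X3 | c
  A -> T0 T1 | T2 T1 | c
  B -> T0 A | T2 T1
  C -> T0 A | T2 T1 | c
  T0 -> a
  T1 -> b
  T2 -> c
  X3 -> T1 T0

Fill CYK table bottom-up:
  T[0,0] 'a' = {T0}  orig:{}
  T[1,1] 'a' = {T0}  orig:{}
  T[2,2] 'a' = {T0}  orig:{}
  T[3,3] 'b' = {T1}  orig:{}
  T[0,1] 'aa' = ∅
  T[1,2] 'aa' = ∅
  T[2,3] 'ab' = {A}
  T[0,2] 'aaa' = ∅
  T[1,3] 'aab' = {B,C}
  T[0,3] 'aaab' = {S}

S ∈ T[0,3] ⇒ YES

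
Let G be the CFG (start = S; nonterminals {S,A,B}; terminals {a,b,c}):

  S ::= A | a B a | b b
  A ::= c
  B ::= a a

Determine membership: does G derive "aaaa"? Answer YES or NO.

Convert to CNF:
  S -> T0 X2 | T1 T1 | c
  A -> c
  B -> T0 T0
  T0 -> a
  T1 -> b
  X2 -> B T0

Fill CYK table bottom-up:
  T[0,0] 'a' = {T0}  orig:{}
  T[1,1] 'a' = {T0}  orig:{}
  T[2,2] 'a' = {T0}  orig:{}
  T[3,3] 'a' = {T0}  orig:{}
  T[0,1] 'aa' = {B}
  T[1,2] 'aa' = {B}
  T[2,3] 'aa' = {B}
  T[0,2] 'aaa' = {X2}  orig:{}
  T[1,3] 'aaa' = {X2}  orig:{}
  T[0,3] 'aaaa' = {S}

S ∈ T[0,3] ⇒ YES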